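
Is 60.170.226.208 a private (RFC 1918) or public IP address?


RFC 1918 private ranges:
  10.0.0.0/8 (10.0.0.0 - 10.255.255.255)
  172.16.0.0/12 (172.16.0.0 - 172.31.255.255)
  192.168.0.0/16 (192.168.0.0 - 192.168.255.255)
Public (not in any RFC 1918 range)


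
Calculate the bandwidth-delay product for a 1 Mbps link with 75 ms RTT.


BDP = bandwidth * RTT
= 1 Mbps * 75 ms
= 1 * 1e6 * 75 / 1000 bits
= 75000 bits
= 9375 bytes
= 9.1553 KB
BDP = 75000 bits (9375 bytes)


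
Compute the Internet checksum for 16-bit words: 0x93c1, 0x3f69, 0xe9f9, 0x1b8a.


Sum all words (with carry folding):
+ 0x93c1 = 0x93c1
+ 0x3f69 = 0xd32a
+ 0xe9f9 = 0xbd24
+ 0x1b8a = 0xd8ae
One's complement: ~0xd8ae
Checksum = 0x2751


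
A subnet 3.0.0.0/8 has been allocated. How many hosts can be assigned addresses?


Host bits = 32 - 8 = 24
Total addresses = 2^24 = 16777216
Usable = total - 2 (network and broadcast)
Usable hosts: 16777214


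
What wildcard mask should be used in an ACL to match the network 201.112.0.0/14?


Subnet mask: 255.252.0.0
Wildcard = 255.255.255.255 - subnet mask
255 - 255 = 0
255 - 252 = 3
255 - 0 = 255
255 - 0 = 255
Wildcard: 0.3.255.255


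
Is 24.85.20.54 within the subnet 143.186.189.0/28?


Subnet network: 143.186.189.0
Test IP AND mask: 24.85.20.48
No, 24.85.20.54 is not in 143.186.189.0/28


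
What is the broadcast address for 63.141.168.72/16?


Network: 63.141.0.0/16
Host bits = 16
Set all host bits to 1:
Broadcast: 63.141.255.255


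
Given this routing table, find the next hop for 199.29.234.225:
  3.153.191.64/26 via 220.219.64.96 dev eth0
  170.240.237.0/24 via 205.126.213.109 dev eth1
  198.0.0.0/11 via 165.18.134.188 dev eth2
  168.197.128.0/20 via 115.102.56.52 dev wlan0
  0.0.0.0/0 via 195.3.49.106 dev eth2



Longest prefix match for 199.29.234.225:
  /26 3.153.191.64: no
  /24 170.240.237.0: no
  /11 198.0.0.0: no
  /20 168.197.128.0: no
  /0 0.0.0.0: MATCH
Selected: next-hop 195.3.49.106 via eth2 (matched /0)


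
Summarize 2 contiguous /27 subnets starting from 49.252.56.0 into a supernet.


Original prefix: /27
Number of subnets: 2 = 2^1
New prefix = 27 - 1 = 26
Supernet: 49.252.56.0/26


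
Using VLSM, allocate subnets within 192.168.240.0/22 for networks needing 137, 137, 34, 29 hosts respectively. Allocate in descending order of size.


137 hosts -> /24 (254 usable): 192.168.240.0/24
137 hosts -> /24 (254 usable): 192.168.241.0/24
34 hosts -> /26 (62 usable): 192.168.242.0/26
29 hosts -> /27 (30 usable): 192.168.242.64/27
Allocation: 192.168.240.0/24 (137 hosts, 254 usable); 192.168.241.0/24 (137 hosts, 254 usable); 192.168.242.0/26 (34 hosts, 62 usable); 192.168.242.64/27 (29 hosts, 30 usable)


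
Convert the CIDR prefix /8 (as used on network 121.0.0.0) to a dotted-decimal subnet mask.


/8 means 8 network bits, 24 host bits
Binary: 11111111000000000000000000000000
Mask: 255.0.0.0


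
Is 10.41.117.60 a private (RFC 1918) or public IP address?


RFC 1918 private ranges:
  10.0.0.0/8 (10.0.0.0 - 10.255.255.255)
  172.16.0.0/12 (172.16.0.0 - 172.31.255.255)
  192.168.0.0/16 (192.168.0.0 - 192.168.255.255)
Private (in 10.0.0.0/8)


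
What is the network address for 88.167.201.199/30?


IP:   01011000.10100111.11001001.11000111
Mask: 11111111.11111111.11111111.11111100
AND operation:
Net:  01011000.10100111.11001001.11000100
Network: 88.167.201.196/30


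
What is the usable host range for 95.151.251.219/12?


Network: 95.144.0.0
Broadcast: 95.159.255.255
First usable = network + 1
Last usable = broadcast - 1
Range: 95.144.0.1 to 95.159.255.254


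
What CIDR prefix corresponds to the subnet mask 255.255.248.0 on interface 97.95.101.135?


Binary: 11111111.11111111.11111000.00000000
Count leading 1s
Prefix: /21


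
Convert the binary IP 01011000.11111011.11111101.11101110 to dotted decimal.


01011000 = 88
11111011 = 251
11111101 = 253
11101110 = 238
IP: 88.251.253.238


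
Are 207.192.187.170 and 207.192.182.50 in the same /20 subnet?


Mask: 255.255.240.0
207.192.187.170 AND mask = 207.192.176.0
207.192.182.50 AND mask = 207.192.176.0
Yes, same subnet (207.192.176.0)


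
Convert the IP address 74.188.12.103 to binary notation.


74 = 01001010
188 = 10111100
12 = 00001100
103 = 01100111
Binary: 01001010.10111100.00001100.01100111


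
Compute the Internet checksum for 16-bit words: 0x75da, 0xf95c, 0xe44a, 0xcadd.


Sum all words (with carry folding):
+ 0x75da = 0x75da
+ 0xf95c = 0x6f37
+ 0xe44a = 0x5382
+ 0xcadd = 0x1e60
One's complement: ~0x1e60
Checksum = 0xe19f


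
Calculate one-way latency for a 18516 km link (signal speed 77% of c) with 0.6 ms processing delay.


Speed = 0.77 * 3e5 km/s = 231000 km/s
Propagation delay = 18516 / 231000 = 0.0802 s = 80.1558 ms
Processing delay = 0.6 ms
Total one-way latency = 80.7558 ms


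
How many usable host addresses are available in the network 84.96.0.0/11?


Host bits = 32 - 11 = 21
Total addresses = 2^21 = 2097152
Usable = total - 2 (network and broadcast)
Usable hosts: 2097150


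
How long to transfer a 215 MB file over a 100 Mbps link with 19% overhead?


Effective throughput = 100 * (1 - 19/100) = 81 Mbps
File size in Mb = 215 * 8 = 1720 Mb
Time = 1720 / 81
Time = 21.2346 seconds


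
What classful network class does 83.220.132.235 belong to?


First octet: 83
Binary: 01010011
0xxxxxxx -> Class A (1-126)
Class A, default mask 255.0.0.0 (/8)


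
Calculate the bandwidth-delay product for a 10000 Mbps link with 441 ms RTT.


BDP = bandwidth * RTT
= 10000 Mbps * 441 ms
= 10000 * 1e6 * 441 / 1000 bits
= 4410000000 bits
= 551250000 bytes
= 538330.0781 KB
BDP = 4410000000 bits (551250000 bytes)


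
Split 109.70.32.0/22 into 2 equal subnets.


New prefix = 22 + 1 = 23
Each subnet has 512 addresses
  109.70.32.0/23
  109.70.34.0/23
Subnets: 109.70.32.0/23, 109.70.34.0/23


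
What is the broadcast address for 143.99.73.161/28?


Network: 143.99.73.160/28
Host bits = 4
Set all host bits to 1:
Broadcast: 143.99.73.175


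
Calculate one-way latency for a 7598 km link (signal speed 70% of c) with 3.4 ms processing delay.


Speed = 0.7 * 3e5 km/s = 210000 km/s
Propagation delay = 7598 / 210000 = 0.0362 s = 36.181 ms
Processing delay = 3.4 ms
Total one-way latency = 39.581 ms


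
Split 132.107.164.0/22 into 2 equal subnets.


New prefix = 22 + 1 = 23
Each subnet has 512 addresses
  132.107.164.0/23
  132.107.166.0/23
Subnets: 132.107.164.0/23, 132.107.166.0/23


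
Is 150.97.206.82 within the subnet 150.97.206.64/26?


Subnet network: 150.97.206.64
Test IP AND mask: 150.97.206.64
Yes, 150.97.206.82 is in 150.97.206.64/26


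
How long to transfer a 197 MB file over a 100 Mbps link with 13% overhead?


Effective throughput = 100 * (1 - 13/100) = 87 Mbps
File size in Mb = 197 * 8 = 1576 Mb
Time = 1576 / 87
Time = 18.1149 seconds


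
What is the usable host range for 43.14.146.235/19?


Network: 43.14.128.0
Broadcast: 43.14.159.255
First usable = network + 1
Last usable = broadcast - 1
Range: 43.14.128.1 to 43.14.159.254


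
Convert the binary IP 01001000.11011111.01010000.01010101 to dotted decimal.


01001000 = 72
11011111 = 223
01010000 = 80
01010101 = 85
IP: 72.223.80.85


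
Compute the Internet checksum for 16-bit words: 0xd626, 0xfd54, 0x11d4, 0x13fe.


Sum all words (with carry folding):
+ 0xd626 = 0xd626
+ 0xfd54 = 0xd37b
+ 0x11d4 = 0xe54f
+ 0x13fe = 0xf94d
One's complement: ~0xf94d
Checksum = 0x06b2


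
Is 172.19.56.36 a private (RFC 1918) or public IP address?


RFC 1918 private ranges:
  10.0.0.0/8 (10.0.0.0 - 10.255.255.255)
  172.16.0.0/12 (172.16.0.0 - 172.31.255.255)
  192.168.0.0/16 (192.168.0.0 - 192.168.255.255)
Private (in 172.16.0.0/12)


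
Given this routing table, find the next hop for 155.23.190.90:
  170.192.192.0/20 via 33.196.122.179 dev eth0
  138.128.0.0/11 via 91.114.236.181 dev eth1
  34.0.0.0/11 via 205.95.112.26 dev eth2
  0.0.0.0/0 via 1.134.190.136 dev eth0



Longest prefix match for 155.23.190.90:
  /20 170.192.192.0: no
  /11 138.128.0.0: no
  /11 34.0.0.0: no
  /0 0.0.0.0: MATCH
Selected: next-hop 1.134.190.136 via eth0 (matched /0)


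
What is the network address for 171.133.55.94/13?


IP:   10101011.10000101.00110111.01011110
Mask: 11111111.11111000.00000000.00000000
AND operation:
Net:  10101011.10000000.00000000.00000000
Network: 171.128.0.0/13


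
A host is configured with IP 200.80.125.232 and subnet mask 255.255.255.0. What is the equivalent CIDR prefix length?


Binary: 11111111.11111111.11111111.00000000
Count leading 1s
Prefix: /24


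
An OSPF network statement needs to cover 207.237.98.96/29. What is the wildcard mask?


Subnet mask: 255.255.255.248
Wildcard = 255.255.255.255 - subnet mask
255 - 255 = 0
255 - 255 = 0
255 - 255 = 0
255 - 248 = 7
Wildcard: 0.0.0.7


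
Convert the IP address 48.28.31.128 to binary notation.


48 = 00110000
28 = 00011100
31 = 00011111
128 = 10000000
Binary: 00110000.00011100.00011111.10000000


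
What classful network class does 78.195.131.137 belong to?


First octet: 78
Binary: 01001110
0xxxxxxx -> Class A (1-126)
Class A, default mask 255.0.0.0 (/8)


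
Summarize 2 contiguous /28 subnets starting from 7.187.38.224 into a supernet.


Original prefix: /28
Number of subnets: 2 = 2^1
New prefix = 28 - 1 = 27
Supernet: 7.187.38.224/27


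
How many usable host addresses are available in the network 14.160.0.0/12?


Host bits = 32 - 12 = 20
Total addresses = 2^20 = 1048576
Usable = total - 2 (network and broadcast)
Usable hosts: 1048574


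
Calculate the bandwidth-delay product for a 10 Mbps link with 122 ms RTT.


BDP = bandwidth * RTT
= 10 Mbps * 122 ms
= 10 * 1e6 * 122 / 1000 bits
= 1220000 bits
= 152500 bytes
= 148.9258 KB
BDP = 1220000 bits (152500 bytes)


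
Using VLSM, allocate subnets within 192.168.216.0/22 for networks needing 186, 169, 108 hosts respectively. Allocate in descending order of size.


186 hosts -> /24 (254 usable): 192.168.216.0/24
169 hosts -> /24 (254 usable): 192.168.217.0/24
108 hosts -> /25 (126 usable): 192.168.218.0/25
Allocation: 192.168.216.0/24 (186 hosts, 254 usable); 192.168.217.0/24 (169 hosts, 254 usable); 192.168.218.0/25 (108 hosts, 126 usable)


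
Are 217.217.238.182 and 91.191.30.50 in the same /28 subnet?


Mask: 255.255.255.240
217.217.238.182 AND mask = 217.217.238.176
91.191.30.50 AND mask = 91.191.30.48
No, different subnets (217.217.238.176 vs 91.191.30.48)


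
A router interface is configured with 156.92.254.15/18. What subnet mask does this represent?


/18 means 18 network bits, 14 host bits
Binary: 11111111111111111100000000000000
Mask: 255.255.192.0


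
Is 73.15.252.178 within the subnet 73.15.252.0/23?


Subnet network: 73.15.252.0
Test IP AND mask: 73.15.252.0
Yes, 73.15.252.178 is in 73.15.252.0/23


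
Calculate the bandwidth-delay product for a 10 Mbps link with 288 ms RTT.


BDP = bandwidth * RTT
= 10 Mbps * 288 ms
= 10 * 1e6 * 288 / 1000 bits
= 2880000 bits
= 360000 bytes
= 351.5625 KB
BDP = 2880000 bits (360000 bytes)


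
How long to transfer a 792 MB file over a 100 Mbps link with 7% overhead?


Effective throughput = 100 * (1 - 7/100) = 93 Mbps
File size in Mb = 792 * 8 = 6336 Mb
Time = 6336 / 93
Time = 68.129 seconds


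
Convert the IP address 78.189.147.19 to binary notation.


78 = 01001110
189 = 10111101
147 = 10010011
19 = 00010011
Binary: 01001110.10111101.10010011.00010011


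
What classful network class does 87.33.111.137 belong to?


First octet: 87
Binary: 01010111
0xxxxxxx -> Class A (1-126)
Class A, default mask 255.0.0.0 (/8)


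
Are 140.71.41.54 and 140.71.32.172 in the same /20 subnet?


Mask: 255.255.240.0
140.71.41.54 AND mask = 140.71.32.0
140.71.32.172 AND mask = 140.71.32.0
Yes, same subnet (140.71.32.0)


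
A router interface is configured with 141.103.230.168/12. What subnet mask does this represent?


/12 means 12 network bits, 20 host bits
Binary: 11111111111100000000000000000000
Mask: 255.240.0.0


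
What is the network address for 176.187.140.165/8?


IP:   10110000.10111011.10001100.10100101
Mask: 11111111.00000000.00000000.00000000
AND operation:
Net:  10110000.00000000.00000000.00000000
Network: 176.0.0.0/8


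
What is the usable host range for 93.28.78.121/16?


Network: 93.28.0.0
Broadcast: 93.28.255.255
First usable = network + 1
Last usable = broadcast - 1
Range: 93.28.0.1 to 93.28.255.254


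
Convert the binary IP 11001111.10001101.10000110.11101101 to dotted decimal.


11001111 = 207
10001101 = 141
10000110 = 134
11101101 = 237
IP: 207.141.134.237


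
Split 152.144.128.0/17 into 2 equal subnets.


New prefix = 17 + 1 = 18
Each subnet has 16384 addresses
  152.144.128.0/18
  152.144.192.0/18
Subnets: 152.144.128.0/18, 152.144.192.0/18


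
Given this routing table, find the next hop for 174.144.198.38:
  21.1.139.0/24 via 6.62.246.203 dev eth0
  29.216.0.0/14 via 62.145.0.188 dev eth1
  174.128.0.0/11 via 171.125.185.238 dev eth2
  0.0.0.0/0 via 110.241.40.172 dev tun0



Longest prefix match for 174.144.198.38:
  /24 21.1.139.0: no
  /14 29.216.0.0: no
  /11 174.128.0.0: MATCH
  /0 0.0.0.0: MATCH
Selected: next-hop 171.125.185.238 via eth2 (matched /11)


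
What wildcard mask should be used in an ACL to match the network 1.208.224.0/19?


Subnet mask: 255.255.224.0
Wildcard = 255.255.255.255 - subnet mask
255 - 255 = 0
255 - 255 = 0
255 - 224 = 31
255 - 0 = 255
Wildcard: 0.0.31.255


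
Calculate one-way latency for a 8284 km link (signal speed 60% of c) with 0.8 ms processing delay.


Speed = 0.6 * 3e5 km/s = 180000 km/s
Propagation delay = 8284 / 180000 = 0.046 s = 46.0222 ms
Processing delay = 0.8 ms
Total one-way latency = 46.8222 ms


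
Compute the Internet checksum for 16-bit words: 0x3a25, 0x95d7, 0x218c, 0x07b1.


Sum all words (with carry folding):
+ 0x3a25 = 0x3a25
+ 0x95d7 = 0xcffc
+ 0x218c = 0xf188
+ 0x07b1 = 0xf939
One's complement: ~0xf939
Checksum = 0x06c6


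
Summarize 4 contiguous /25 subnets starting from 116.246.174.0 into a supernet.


Original prefix: /25
Number of subnets: 4 = 2^2
New prefix = 25 - 2 = 23
Supernet: 116.246.174.0/23


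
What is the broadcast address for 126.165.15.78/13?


Network: 126.160.0.0/13
Host bits = 19
Set all host bits to 1:
Broadcast: 126.167.255.255


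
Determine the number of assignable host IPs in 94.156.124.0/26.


Host bits = 32 - 26 = 6
Total addresses = 2^6 = 64
Usable = total - 2 (network and broadcast)
Usable hosts: 62


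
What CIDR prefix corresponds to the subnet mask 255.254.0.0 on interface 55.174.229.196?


Binary: 11111111.11111110.00000000.00000000
Count leading 1s
Prefix: /15


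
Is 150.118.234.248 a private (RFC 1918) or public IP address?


RFC 1918 private ranges:
  10.0.0.0/8 (10.0.0.0 - 10.255.255.255)
  172.16.0.0/12 (172.16.0.0 - 172.31.255.255)
  192.168.0.0/16 (192.168.0.0 - 192.168.255.255)
Public (not in any RFC 1918 range)


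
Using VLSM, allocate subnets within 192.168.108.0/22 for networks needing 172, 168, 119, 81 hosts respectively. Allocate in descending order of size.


172 hosts -> /24 (254 usable): 192.168.108.0/24
168 hosts -> /24 (254 usable): 192.168.109.0/24
119 hosts -> /25 (126 usable): 192.168.110.0/25
81 hosts -> /25 (126 usable): 192.168.110.128/25
Allocation: 192.168.108.0/24 (172 hosts, 254 usable); 192.168.109.0/24 (168 hosts, 254 usable); 192.168.110.0/25 (119 hosts, 126 usable); 192.168.110.128/25 (81 hosts, 126 usable)


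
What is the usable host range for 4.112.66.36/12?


Network: 4.112.0.0
Broadcast: 4.127.255.255
First usable = network + 1
Last usable = broadcast - 1
Range: 4.112.0.1 to 4.127.255.254


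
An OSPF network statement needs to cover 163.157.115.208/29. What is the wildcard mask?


Subnet mask: 255.255.255.248
Wildcard = 255.255.255.255 - subnet mask
255 - 255 = 0
255 - 255 = 0
255 - 255 = 0
255 - 248 = 7
Wildcard: 0.0.0.7


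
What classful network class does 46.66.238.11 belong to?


First octet: 46
Binary: 00101110
0xxxxxxx -> Class A (1-126)
Class A, default mask 255.0.0.0 (/8)


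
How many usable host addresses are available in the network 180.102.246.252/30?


Host bits = 32 - 30 = 2
Total addresses = 2^2 = 4
Usable = total - 2 (network and broadcast)
Usable hosts: 2


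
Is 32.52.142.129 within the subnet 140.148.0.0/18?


Subnet network: 140.148.0.0
Test IP AND mask: 32.52.128.0
No, 32.52.142.129 is not in 140.148.0.0/18


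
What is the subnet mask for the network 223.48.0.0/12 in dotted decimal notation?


/12 means 12 network bits, 20 host bits
Binary: 11111111111100000000000000000000
Mask: 255.240.0.0


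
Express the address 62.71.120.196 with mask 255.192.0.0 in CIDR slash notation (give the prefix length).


Binary: 11111111.11000000.00000000.00000000
Count leading 1s
Prefix: /10


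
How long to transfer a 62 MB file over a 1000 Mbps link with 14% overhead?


Effective throughput = 1000 * (1 - 14/100) = 860 Mbps
File size in Mb = 62 * 8 = 496 Mb
Time = 496 / 860
Time = 0.5767 seconds


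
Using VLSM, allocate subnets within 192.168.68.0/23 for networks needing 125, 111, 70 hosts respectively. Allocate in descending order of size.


125 hosts -> /25 (126 usable): 192.168.68.0/25
111 hosts -> /25 (126 usable): 192.168.68.128/25
70 hosts -> /25 (126 usable): 192.168.69.0/25
Allocation: 192.168.68.0/25 (125 hosts, 126 usable); 192.168.68.128/25 (111 hosts, 126 usable); 192.168.69.0/25 (70 hosts, 126 usable)


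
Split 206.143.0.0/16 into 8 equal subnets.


New prefix = 16 + 3 = 19
Each subnet has 8192 addresses
  206.143.0.0/19
  206.143.32.0/19
  206.143.64.0/19
  206.143.96.0/19
  206.143.128.0/19
  206.143.160.0/19
  206.143.192.0/19
  206.143.224.0/19
Subnets: 206.143.0.0/19, 206.143.32.0/19, 206.143.64.0/19, 206.143.96.0/19, 206.143.128.0/19, 206.143.160.0/19, 206.143.192.0/19, 206.143.224.0/19


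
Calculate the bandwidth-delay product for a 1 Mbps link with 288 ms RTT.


BDP = bandwidth * RTT
= 1 Mbps * 288 ms
= 1 * 1e6 * 288 / 1000 bits
= 288000 bits
= 36000 bytes
= 35.1562 KB
BDP = 288000 bits (36000 bytes)


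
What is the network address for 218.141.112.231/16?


IP:   11011010.10001101.01110000.11100111
Mask: 11111111.11111111.00000000.00000000
AND operation:
Net:  11011010.10001101.00000000.00000000
Network: 218.141.0.0/16


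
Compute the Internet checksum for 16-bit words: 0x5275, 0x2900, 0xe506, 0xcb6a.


Sum all words (with carry folding):
+ 0x5275 = 0x5275
+ 0x2900 = 0x7b75
+ 0xe506 = 0x607c
+ 0xcb6a = 0x2be7
One's complement: ~0x2be7
Checksum = 0xd418


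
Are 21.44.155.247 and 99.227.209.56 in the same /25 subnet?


Mask: 255.255.255.128
21.44.155.247 AND mask = 21.44.155.128
99.227.209.56 AND mask = 99.227.209.0
No, different subnets (21.44.155.128 vs 99.227.209.0)


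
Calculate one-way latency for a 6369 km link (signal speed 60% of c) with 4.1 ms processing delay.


Speed = 0.6 * 3e5 km/s = 180000 km/s
Propagation delay = 6369 / 180000 = 0.0354 s = 35.3833 ms
Processing delay = 4.1 ms
Total one-way latency = 39.4833 ms


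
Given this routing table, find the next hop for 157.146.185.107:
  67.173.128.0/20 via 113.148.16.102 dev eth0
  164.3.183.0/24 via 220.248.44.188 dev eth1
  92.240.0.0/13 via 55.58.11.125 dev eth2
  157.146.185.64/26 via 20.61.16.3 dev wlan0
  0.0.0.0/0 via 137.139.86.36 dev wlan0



Longest prefix match for 157.146.185.107:
  /20 67.173.128.0: no
  /24 164.3.183.0: no
  /13 92.240.0.0: no
  /26 157.146.185.64: MATCH
  /0 0.0.0.0: MATCH
Selected: next-hop 20.61.16.3 via wlan0 (matched /26)


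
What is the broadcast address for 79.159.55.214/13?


Network: 79.152.0.0/13
Host bits = 19
Set all host bits to 1:
Broadcast: 79.159.255.255


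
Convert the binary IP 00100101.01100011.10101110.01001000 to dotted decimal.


00100101 = 37
01100011 = 99
10101110 = 174
01001000 = 72
IP: 37.99.174.72


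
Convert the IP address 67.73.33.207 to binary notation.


67 = 01000011
73 = 01001001
33 = 00100001
207 = 11001111
Binary: 01000011.01001001.00100001.11001111


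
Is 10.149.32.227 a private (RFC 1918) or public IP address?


RFC 1918 private ranges:
  10.0.0.0/8 (10.0.0.0 - 10.255.255.255)
  172.16.0.0/12 (172.16.0.0 - 172.31.255.255)
  192.168.0.0/16 (192.168.0.0 - 192.168.255.255)
Private (in 10.0.0.0/8)


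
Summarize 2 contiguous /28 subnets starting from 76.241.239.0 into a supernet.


Original prefix: /28
Number of subnets: 2 = 2^1
New prefix = 28 - 1 = 27
Supernet: 76.241.239.0/27


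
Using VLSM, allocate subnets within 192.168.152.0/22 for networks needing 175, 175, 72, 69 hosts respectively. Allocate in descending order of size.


175 hosts -> /24 (254 usable): 192.168.152.0/24
175 hosts -> /24 (254 usable): 192.168.153.0/24
72 hosts -> /25 (126 usable): 192.168.154.0/25
69 hosts -> /25 (126 usable): 192.168.154.128/25
Allocation: 192.168.152.0/24 (175 hosts, 254 usable); 192.168.153.0/24 (175 hosts, 254 usable); 192.168.154.0/25 (72 hosts, 126 usable); 192.168.154.128/25 (69 hosts, 126 usable)


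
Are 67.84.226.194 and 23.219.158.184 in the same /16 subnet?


Mask: 255.255.0.0
67.84.226.194 AND mask = 67.84.0.0
23.219.158.184 AND mask = 23.219.0.0
No, different subnets (67.84.0.0 vs 23.219.0.0)


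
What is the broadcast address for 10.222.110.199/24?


Network: 10.222.110.0/24
Host bits = 8
Set all host bits to 1:
Broadcast: 10.222.110.255


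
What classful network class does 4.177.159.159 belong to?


First octet: 4
Binary: 00000100
0xxxxxxx -> Class A (1-126)
Class A, default mask 255.0.0.0 (/8)


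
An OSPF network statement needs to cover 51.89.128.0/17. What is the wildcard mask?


Subnet mask: 255.255.128.0
Wildcard = 255.255.255.255 - subnet mask
255 - 255 = 0
255 - 255 = 0
255 - 128 = 127
255 - 0 = 255
Wildcard: 0.0.127.255


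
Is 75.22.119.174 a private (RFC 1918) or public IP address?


RFC 1918 private ranges:
  10.0.0.0/8 (10.0.0.0 - 10.255.255.255)
  172.16.0.0/12 (172.16.0.0 - 172.31.255.255)
  192.168.0.0/16 (192.168.0.0 - 192.168.255.255)
Public (not in any RFC 1918 range)


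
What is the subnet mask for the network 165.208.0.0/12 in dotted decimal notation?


/12 means 12 network bits, 20 host bits
Binary: 11111111111100000000000000000000
Mask: 255.240.0.0


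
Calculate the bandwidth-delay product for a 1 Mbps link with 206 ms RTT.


BDP = bandwidth * RTT
= 1 Mbps * 206 ms
= 1 * 1e6 * 206 / 1000 bits
= 206000 bits
= 25750 bytes
= 25.1465 KB
BDP = 206000 bits (25750 bytes)


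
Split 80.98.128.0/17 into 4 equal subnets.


New prefix = 17 + 2 = 19
Each subnet has 8192 addresses
  80.98.128.0/19
  80.98.160.0/19
  80.98.192.0/19
  80.98.224.0/19
Subnets: 80.98.128.0/19, 80.98.160.0/19, 80.98.192.0/19, 80.98.224.0/19


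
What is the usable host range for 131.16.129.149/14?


Network: 131.16.0.0
Broadcast: 131.19.255.255
First usable = network + 1
Last usable = broadcast - 1
Range: 131.16.0.1 to 131.19.255.254


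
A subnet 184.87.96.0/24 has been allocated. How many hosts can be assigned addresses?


Host bits = 32 - 24 = 8
Total addresses = 2^8 = 256
Usable = total - 2 (network and broadcast)
Usable hosts: 254


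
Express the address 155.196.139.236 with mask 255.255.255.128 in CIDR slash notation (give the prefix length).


Binary: 11111111.11111111.11111111.10000000
Count leading 1s
Prefix: /25


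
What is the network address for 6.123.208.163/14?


IP:   00000110.01111011.11010000.10100011
Mask: 11111111.11111100.00000000.00000000
AND operation:
Net:  00000110.01111000.00000000.00000000
Network: 6.120.0.0/14


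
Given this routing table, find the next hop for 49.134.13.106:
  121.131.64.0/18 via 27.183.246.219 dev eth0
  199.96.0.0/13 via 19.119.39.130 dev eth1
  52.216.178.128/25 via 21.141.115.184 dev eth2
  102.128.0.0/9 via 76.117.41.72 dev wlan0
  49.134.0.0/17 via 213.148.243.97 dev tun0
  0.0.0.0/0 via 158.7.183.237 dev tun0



Longest prefix match for 49.134.13.106:
  /18 121.131.64.0: no
  /13 199.96.0.0: no
  /25 52.216.178.128: no
  /9 102.128.0.0: no
  /17 49.134.0.0: MATCH
  /0 0.0.0.0: MATCH
Selected: next-hop 213.148.243.97 via tun0 (matched /17)


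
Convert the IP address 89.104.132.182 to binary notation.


89 = 01011001
104 = 01101000
132 = 10000100
182 = 10110110
Binary: 01011001.01101000.10000100.10110110


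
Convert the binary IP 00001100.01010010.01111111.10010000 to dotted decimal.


00001100 = 12
01010010 = 82
01111111 = 127
10010000 = 144
IP: 12.82.127.144


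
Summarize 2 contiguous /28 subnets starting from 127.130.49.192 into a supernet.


Original prefix: /28
Number of subnets: 2 = 2^1
New prefix = 28 - 1 = 27
Supernet: 127.130.49.192/27


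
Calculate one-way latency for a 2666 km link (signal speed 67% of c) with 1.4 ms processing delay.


Speed = 0.67 * 3e5 km/s = 201000 km/s
Propagation delay = 2666 / 201000 = 0.0133 s = 13.2637 ms
Processing delay = 1.4 ms
Total one-way latency = 14.6637 ms


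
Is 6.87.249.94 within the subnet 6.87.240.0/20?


Subnet network: 6.87.240.0
Test IP AND mask: 6.87.240.0
Yes, 6.87.249.94 is in 6.87.240.0/20


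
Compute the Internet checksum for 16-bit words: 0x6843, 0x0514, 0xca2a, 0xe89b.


Sum all words (with carry folding):
+ 0x6843 = 0x6843
+ 0x0514 = 0x6d57
+ 0xca2a = 0x3782
+ 0xe89b = 0x201e
One's complement: ~0x201e
Checksum = 0xdfe1


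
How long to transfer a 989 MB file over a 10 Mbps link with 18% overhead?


Effective throughput = 10 * (1 - 18/100) = 8.2 Mbps
File size in Mb = 989 * 8 = 7912 Mb
Time = 7912 / 8.2
Time = 964.878 seconds


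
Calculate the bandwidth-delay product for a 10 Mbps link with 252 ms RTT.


BDP = bandwidth * RTT
= 10 Mbps * 252 ms
= 10 * 1e6 * 252 / 1000 bits
= 2520000 bits
= 315000 bytes
= 307.6172 KB
BDP = 2520000 bits (315000 bytes)


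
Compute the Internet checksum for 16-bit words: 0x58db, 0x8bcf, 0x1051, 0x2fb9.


Sum all words (with carry folding):
+ 0x58db = 0x58db
+ 0x8bcf = 0xe4aa
+ 0x1051 = 0xf4fb
+ 0x2fb9 = 0x24b5
One's complement: ~0x24b5
Checksum = 0xdb4a


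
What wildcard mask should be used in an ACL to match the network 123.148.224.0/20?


Subnet mask: 255.255.240.0
Wildcard = 255.255.255.255 - subnet mask
255 - 255 = 0
255 - 255 = 0
255 - 240 = 15
255 - 0 = 255
Wildcard: 0.0.15.255


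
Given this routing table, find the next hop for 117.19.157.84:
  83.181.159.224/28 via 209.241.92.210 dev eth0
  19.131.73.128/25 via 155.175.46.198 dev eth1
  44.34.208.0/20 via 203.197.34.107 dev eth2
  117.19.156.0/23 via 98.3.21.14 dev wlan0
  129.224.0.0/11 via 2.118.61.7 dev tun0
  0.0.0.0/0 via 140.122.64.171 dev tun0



Longest prefix match for 117.19.157.84:
  /28 83.181.159.224: no
  /25 19.131.73.128: no
  /20 44.34.208.0: no
  /23 117.19.156.0: MATCH
  /11 129.224.0.0: no
  /0 0.0.0.0: MATCH
Selected: next-hop 98.3.21.14 via wlan0 (matched /23)


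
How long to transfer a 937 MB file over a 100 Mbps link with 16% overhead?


Effective throughput = 100 * (1 - 16/100) = 84 Mbps
File size in Mb = 937 * 8 = 7496 Mb
Time = 7496 / 84
Time = 89.2381 seconds


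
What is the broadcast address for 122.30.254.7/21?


Network: 122.30.248.0/21
Host bits = 11
Set all host bits to 1:
Broadcast: 122.30.255.255


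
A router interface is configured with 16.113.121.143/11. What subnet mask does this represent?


/11 means 11 network bits, 21 host bits
Binary: 11111111111000000000000000000000
Mask: 255.224.0.0


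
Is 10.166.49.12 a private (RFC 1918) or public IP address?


RFC 1918 private ranges:
  10.0.0.0/8 (10.0.0.0 - 10.255.255.255)
  172.16.0.0/12 (172.16.0.0 - 172.31.255.255)
  192.168.0.0/16 (192.168.0.0 - 192.168.255.255)
Private (in 10.0.0.0/8)


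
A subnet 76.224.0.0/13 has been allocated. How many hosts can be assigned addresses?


Host bits = 32 - 13 = 19
Total addresses = 2^19 = 524288
Usable = total - 2 (network and broadcast)
Usable hosts: 524286


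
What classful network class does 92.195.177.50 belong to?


First octet: 92
Binary: 01011100
0xxxxxxx -> Class A (1-126)
Class A, default mask 255.0.0.0 (/8)


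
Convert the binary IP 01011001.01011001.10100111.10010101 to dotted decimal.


01011001 = 89
01011001 = 89
10100111 = 167
10010101 = 149
IP: 89.89.167.149


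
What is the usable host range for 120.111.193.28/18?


Network: 120.111.192.0
Broadcast: 120.111.255.255
First usable = network + 1
Last usable = broadcast - 1
Range: 120.111.192.1 to 120.111.255.254


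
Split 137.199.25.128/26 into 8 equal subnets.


New prefix = 26 + 3 = 29
Each subnet has 8 addresses
  137.199.25.128/29
  137.199.25.136/29
  137.199.25.144/29
  137.199.25.152/29
  137.199.25.160/29
  137.199.25.168/29
  137.199.25.176/29
  137.199.25.184/29
Subnets: 137.199.25.128/29, 137.199.25.136/29, 137.199.25.144/29, 137.199.25.152/29, 137.199.25.160/29, 137.199.25.168/29, 137.199.25.176/29, 137.199.25.184/29


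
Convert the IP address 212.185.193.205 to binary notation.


212 = 11010100
185 = 10111001
193 = 11000001
205 = 11001101
Binary: 11010100.10111001.11000001.11001101


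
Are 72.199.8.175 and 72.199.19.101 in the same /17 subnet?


Mask: 255.255.128.0
72.199.8.175 AND mask = 72.199.0.0
72.199.19.101 AND mask = 72.199.0.0
Yes, same subnet (72.199.0.0)


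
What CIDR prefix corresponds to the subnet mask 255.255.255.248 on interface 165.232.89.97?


Binary: 11111111.11111111.11111111.11111000
Count leading 1s
Prefix: /29


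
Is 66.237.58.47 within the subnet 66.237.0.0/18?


Subnet network: 66.237.0.0
Test IP AND mask: 66.237.0.0
Yes, 66.237.58.47 is in 66.237.0.0/18


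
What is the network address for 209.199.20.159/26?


IP:   11010001.11000111.00010100.10011111
Mask: 11111111.11111111.11111111.11000000
AND operation:
Net:  11010001.11000111.00010100.10000000
Network: 209.199.20.128/26


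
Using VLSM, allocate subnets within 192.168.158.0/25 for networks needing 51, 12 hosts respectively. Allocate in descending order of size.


51 hosts -> /26 (62 usable): 192.168.158.0/26
12 hosts -> /28 (14 usable): 192.168.158.64/28
Allocation: 192.168.158.0/26 (51 hosts, 62 usable); 192.168.158.64/28 (12 hosts, 14 usable)


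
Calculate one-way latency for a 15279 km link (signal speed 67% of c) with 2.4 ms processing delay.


Speed = 0.67 * 3e5 km/s = 201000 km/s
Propagation delay = 15279 / 201000 = 0.076 s = 76.0149 ms
Processing delay = 2.4 ms
Total one-way latency = 78.4149 ms


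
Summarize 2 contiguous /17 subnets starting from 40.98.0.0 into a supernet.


Original prefix: /17
Number of subnets: 2 = 2^1
New prefix = 17 - 1 = 16
Supernet: 40.98.0.0/16


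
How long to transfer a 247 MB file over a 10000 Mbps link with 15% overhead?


Effective throughput = 10000 * (1 - 15/100) = 8500 Mbps
File size in Mb = 247 * 8 = 1976 Mb
Time = 1976 / 8500
Time = 0.2325 seconds


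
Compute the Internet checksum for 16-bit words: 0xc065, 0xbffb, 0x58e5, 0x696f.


Sum all words (with carry folding):
+ 0xc065 = 0xc065
+ 0xbffb = 0x8061
+ 0x58e5 = 0xd946
+ 0x696f = 0x42b6
One's complement: ~0x42b6
Checksum = 0xbd49


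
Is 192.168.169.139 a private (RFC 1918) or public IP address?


RFC 1918 private ranges:
  10.0.0.0/8 (10.0.0.0 - 10.255.255.255)
  172.16.0.0/12 (172.16.0.0 - 172.31.255.255)
  192.168.0.0/16 (192.168.0.0 - 192.168.255.255)
Private (in 192.168.0.0/16)


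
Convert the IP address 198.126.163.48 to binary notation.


198 = 11000110
126 = 01111110
163 = 10100011
48 = 00110000
Binary: 11000110.01111110.10100011.00110000


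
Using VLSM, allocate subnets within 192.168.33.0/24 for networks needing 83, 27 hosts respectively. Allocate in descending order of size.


83 hosts -> /25 (126 usable): 192.168.33.0/25
27 hosts -> /27 (30 usable): 192.168.33.128/27
Allocation: 192.168.33.0/25 (83 hosts, 126 usable); 192.168.33.128/27 (27 hosts, 30 usable)


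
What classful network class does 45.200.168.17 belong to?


First octet: 45
Binary: 00101101
0xxxxxxx -> Class A (1-126)
Class A, default mask 255.0.0.0 (/8)


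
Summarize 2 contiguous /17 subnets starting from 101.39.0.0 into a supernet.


Original prefix: /17
Number of subnets: 2 = 2^1
New prefix = 17 - 1 = 16
Supernet: 101.39.0.0/16


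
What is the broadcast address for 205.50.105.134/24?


Network: 205.50.105.0/24
Host bits = 8
Set all host bits to 1:
Broadcast: 205.50.105.255


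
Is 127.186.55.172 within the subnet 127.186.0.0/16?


Subnet network: 127.186.0.0
Test IP AND mask: 127.186.0.0
Yes, 127.186.55.172 is in 127.186.0.0/16


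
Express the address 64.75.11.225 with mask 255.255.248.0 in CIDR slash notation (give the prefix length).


Binary: 11111111.11111111.11111000.00000000
Count leading 1s
Prefix: /21


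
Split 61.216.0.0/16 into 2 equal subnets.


New prefix = 16 + 1 = 17
Each subnet has 32768 addresses
  61.216.0.0/17
  61.216.128.0/17
Subnets: 61.216.0.0/17, 61.216.128.0/17


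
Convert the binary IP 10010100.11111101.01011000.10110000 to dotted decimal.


10010100 = 148
11111101 = 253
01011000 = 88
10110000 = 176
IP: 148.253.88.176


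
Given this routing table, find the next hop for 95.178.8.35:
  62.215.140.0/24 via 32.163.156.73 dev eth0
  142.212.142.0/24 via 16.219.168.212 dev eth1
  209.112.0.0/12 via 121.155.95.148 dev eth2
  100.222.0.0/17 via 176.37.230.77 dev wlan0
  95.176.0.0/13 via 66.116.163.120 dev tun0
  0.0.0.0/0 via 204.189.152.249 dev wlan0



Longest prefix match for 95.178.8.35:
  /24 62.215.140.0: no
  /24 142.212.142.0: no
  /12 209.112.0.0: no
  /17 100.222.0.0: no
  /13 95.176.0.0: MATCH
  /0 0.0.0.0: MATCH
Selected: next-hop 66.116.163.120 via tun0 (matched /13)


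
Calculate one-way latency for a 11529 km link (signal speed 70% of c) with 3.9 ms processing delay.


Speed = 0.7 * 3e5 km/s = 210000 km/s
Propagation delay = 11529 / 210000 = 0.0549 s = 54.9 ms
Processing delay = 3.9 ms
Total one-way latency = 58.8 ms


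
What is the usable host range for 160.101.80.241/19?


Network: 160.101.64.0
Broadcast: 160.101.95.255
First usable = network + 1
Last usable = broadcast - 1
Range: 160.101.64.1 to 160.101.95.254


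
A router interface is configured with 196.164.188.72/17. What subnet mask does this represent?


/17 means 17 network bits, 15 host bits
Binary: 11111111111111111000000000000000
Mask: 255.255.128.0


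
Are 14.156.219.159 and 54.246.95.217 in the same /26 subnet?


Mask: 255.255.255.192
14.156.219.159 AND mask = 14.156.219.128
54.246.95.217 AND mask = 54.246.95.192
No, different subnets (14.156.219.128 vs 54.246.95.192)


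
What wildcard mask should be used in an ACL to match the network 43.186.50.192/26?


Subnet mask: 255.255.255.192
Wildcard = 255.255.255.255 - subnet mask
255 - 255 = 0
255 - 255 = 0
255 - 255 = 0
255 - 192 = 63
Wildcard: 0.0.0.63


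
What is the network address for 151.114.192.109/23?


IP:   10010111.01110010.11000000.01101101
Mask: 11111111.11111111.11111110.00000000
AND operation:
Net:  10010111.01110010.11000000.00000000
Network: 151.114.192.0/23


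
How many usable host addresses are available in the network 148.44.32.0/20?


Host bits = 32 - 20 = 12
Total addresses = 2^12 = 4096
Usable = total - 2 (network and broadcast)
Usable hosts: 4094


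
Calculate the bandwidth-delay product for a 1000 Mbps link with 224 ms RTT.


BDP = bandwidth * RTT
= 1000 Mbps * 224 ms
= 1000 * 1e6 * 224 / 1000 bits
= 224000000 bits
= 28000000 bytes
= 27343.75 KB
BDP = 224000000 bits (28000000 bytes)


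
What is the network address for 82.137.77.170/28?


IP:   01010010.10001001.01001101.10101010
Mask: 11111111.11111111.11111111.11110000
AND operation:
Net:  01010010.10001001.01001101.10100000
Network: 82.137.77.160/28


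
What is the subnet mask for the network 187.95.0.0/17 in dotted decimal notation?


/17 means 17 network bits, 15 host bits
Binary: 11111111111111111000000000000000
Mask: 255.255.128.0


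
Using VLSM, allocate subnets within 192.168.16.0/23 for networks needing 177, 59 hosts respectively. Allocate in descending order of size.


177 hosts -> /24 (254 usable): 192.168.16.0/24
59 hosts -> /26 (62 usable): 192.168.17.0/26
Allocation: 192.168.16.0/24 (177 hosts, 254 usable); 192.168.17.0/26 (59 hosts, 62 usable)


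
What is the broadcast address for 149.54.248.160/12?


Network: 149.48.0.0/12
Host bits = 20
Set all host bits to 1:
Broadcast: 149.63.255.255


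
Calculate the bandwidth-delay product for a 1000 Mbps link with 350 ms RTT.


BDP = bandwidth * RTT
= 1000 Mbps * 350 ms
= 1000 * 1e6 * 350 / 1000 bits
= 350000000 bits
= 43750000 bytes
= 42724.6094 KB
BDP = 350000000 bits (43750000 bytes)


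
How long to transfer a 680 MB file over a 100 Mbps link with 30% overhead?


Effective throughput = 100 * (1 - 30/100) = 70 Mbps
File size in Mb = 680 * 8 = 5440 Mb
Time = 5440 / 70
Time = 77.7143 seconds


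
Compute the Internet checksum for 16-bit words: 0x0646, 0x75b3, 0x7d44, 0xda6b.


Sum all words (with carry folding):
+ 0x0646 = 0x0646
+ 0x75b3 = 0x7bf9
+ 0x7d44 = 0xf93d
+ 0xda6b = 0xd3a9
One's complement: ~0xd3a9
Checksum = 0x2c56


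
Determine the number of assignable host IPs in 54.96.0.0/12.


Host bits = 32 - 12 = 20
Total addresses = 2^20 = 1048576
Usable = total - 2 (network and broadcast)
Usable hosts: 1048574


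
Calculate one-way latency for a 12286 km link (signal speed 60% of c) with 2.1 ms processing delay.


Speed = 0.6 * 3e5 km/s = 180000 km/s
Propagation delay = 12286 / 180000 = 0.0683 s = 68.2556 ms
Processing delay = 2.1 ms
Total one-way latency = 70.3556 ms


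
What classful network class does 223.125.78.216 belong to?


First octet: 223
Binary: 11011111
110xxxxx -> Class C (192-223)
Class C, default mask 255.255.255.0 (/24)


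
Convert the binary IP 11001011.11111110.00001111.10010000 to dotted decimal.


11001011 = 203
11111110 = 254
00001111 = 15
10010000 = 144
IP: 203.254.15.144


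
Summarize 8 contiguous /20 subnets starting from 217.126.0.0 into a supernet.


Original prefix: /20
Number of subnets: 8 = 2^3
New prefix = 20 - 3 = 17
Supernet: 217.126.0.0/17


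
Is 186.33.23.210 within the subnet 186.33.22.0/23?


Subnet network: 186.33.22.0
Test IP AND mask: 186.33.22.0
Yes, 186.33.23.210 is in 186.33.22.0/23


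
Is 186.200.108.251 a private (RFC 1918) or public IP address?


RFC 1918 private ranges:
  10.0.0.0/8 (10.0.0.0 - 10.255.255.255)
  172.16.0.0/12 (172.16.0.0 - 172.31.255.255)
  192.168.0.0/16 (192.168.0.0 - 192.168.255.255)
Public (not in any RFC 1918 range)


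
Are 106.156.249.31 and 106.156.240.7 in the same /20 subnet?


Mask: 255.255.240.0
106.156.249.31 AND mask = 106.156.240.0
106.156.240.7 AND mask = 106.156.240.0
Yes, same subnet (106.156.240.0)


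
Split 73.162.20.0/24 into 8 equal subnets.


New prefix = 24 + 3 = 27
Each subnet has 32 addresses
  73.162.20.0/27
  73.162.20.32/27
  73.162.20.64/27
  73.162.20.96/27
  73.162.20.128/27
  73.162.20.160/27
  73.162.20.192/27
  73.162.20.224/27
Subnets: 73.162.20.0/27, 73.162.20.32/27, 73.162.20.64/27, 73.162.20.96/27, 73.162.20.128/27, 73.162.20.160/27, 73.162.20.192/27, 73.162.20.224/27


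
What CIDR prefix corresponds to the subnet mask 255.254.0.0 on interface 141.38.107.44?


Binary: 11111111.11111110.00000000.00000000
Count leading 1s
Prefix: /15


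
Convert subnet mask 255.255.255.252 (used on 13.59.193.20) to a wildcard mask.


Subnet mask: 255.255.255.252
Wildcard = 255.255.255.255 - subnet mask
255 - 255 = 0
255 - 255 = 0
255 - 255 = 0
255 - 252 = 3
Wildcard: 0.0.0.3


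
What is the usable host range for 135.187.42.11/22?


Network: 135.187.40.0
Broadcast: 135.187.43.255
First usable = network + 1
Last usable = broadcast - 1
Range: 135.187.40.1 to 135.187.43.254
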